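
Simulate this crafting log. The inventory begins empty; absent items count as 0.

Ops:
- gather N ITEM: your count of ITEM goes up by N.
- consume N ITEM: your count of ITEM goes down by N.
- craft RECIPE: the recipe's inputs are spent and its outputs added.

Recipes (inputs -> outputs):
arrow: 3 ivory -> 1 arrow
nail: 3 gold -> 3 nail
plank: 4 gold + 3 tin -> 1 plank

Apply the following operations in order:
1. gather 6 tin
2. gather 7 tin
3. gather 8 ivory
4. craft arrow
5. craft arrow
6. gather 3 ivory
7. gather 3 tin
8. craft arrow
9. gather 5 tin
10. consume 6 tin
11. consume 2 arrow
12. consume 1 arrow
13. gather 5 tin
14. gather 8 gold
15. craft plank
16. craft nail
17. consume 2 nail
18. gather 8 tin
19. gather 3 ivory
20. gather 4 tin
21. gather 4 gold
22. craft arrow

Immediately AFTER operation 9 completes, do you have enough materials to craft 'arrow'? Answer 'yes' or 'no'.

After 1 (gather 6 tin): tin=6
After 2 (gather 7 tin): tin=13
After 3 (gather 8 ivory): ivory=8 tin=13
After 4 (craft arrow): arrow=1 ivory=5 tin=13
After 5 (craft arrow): arrow=2 ivory=2 tin=13
After 6 (gather 3 ivory): arrow=2 ivory=5 tin=13
After 7 (gather 3 tin): arrow=2 ivory=5 tin=16
After 8 (craft arrow): arrow=3 ivory=2 tin=16
After 9 (gather 5 tin): arrow=3 ivory=2 tin=21

Answer: no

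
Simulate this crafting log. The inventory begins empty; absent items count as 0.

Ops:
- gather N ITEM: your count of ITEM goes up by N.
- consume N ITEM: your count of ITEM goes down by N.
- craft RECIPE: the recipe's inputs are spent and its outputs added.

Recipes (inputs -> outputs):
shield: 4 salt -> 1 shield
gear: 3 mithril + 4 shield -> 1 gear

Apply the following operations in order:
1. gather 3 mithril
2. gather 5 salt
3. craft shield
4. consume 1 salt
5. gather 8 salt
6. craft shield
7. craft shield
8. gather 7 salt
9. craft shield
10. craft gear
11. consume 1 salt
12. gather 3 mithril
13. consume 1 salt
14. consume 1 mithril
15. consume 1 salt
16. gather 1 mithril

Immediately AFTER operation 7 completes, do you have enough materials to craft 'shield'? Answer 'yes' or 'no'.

Answer: no

Derivation:
After 1 (gather 3 mithril): mithril=3
After 2 (gather 5 salt): mithril=3 salt=5
After 3 (craft shield): mithril=3 salt=1 shield=1
After 4 (consume 1 salt): mithril=3 shield=1
After 5 (gather 8 salt): mithril=3 salt=8 shield=1
After 6 (craft shield): mithril=3 salt=4 shield=2
After 7 (craft shield): mithril=3 shield=3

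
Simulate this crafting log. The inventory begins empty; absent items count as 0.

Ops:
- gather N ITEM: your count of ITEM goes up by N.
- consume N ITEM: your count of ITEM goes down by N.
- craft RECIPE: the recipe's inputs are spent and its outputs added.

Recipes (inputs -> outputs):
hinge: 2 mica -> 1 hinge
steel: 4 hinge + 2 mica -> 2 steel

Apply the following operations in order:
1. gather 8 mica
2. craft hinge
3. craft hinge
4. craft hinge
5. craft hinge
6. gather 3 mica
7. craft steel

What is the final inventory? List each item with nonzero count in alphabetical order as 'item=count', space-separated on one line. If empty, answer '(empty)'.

After 1 (gather 8 mica): mica=8
After 2 (craft hinge): hinge=1 mica=6
After 3 (craft hinge): hinge=2 mica=4
After 4 (craft hinge): hinge=3 mica=2
After 5 (craft hinge): hinge=4
After 6 (gather 3 mica): hinge=4 mica=3
After 7 (craft steel): mica=1 steel=2

Answer: mica=1 steel=2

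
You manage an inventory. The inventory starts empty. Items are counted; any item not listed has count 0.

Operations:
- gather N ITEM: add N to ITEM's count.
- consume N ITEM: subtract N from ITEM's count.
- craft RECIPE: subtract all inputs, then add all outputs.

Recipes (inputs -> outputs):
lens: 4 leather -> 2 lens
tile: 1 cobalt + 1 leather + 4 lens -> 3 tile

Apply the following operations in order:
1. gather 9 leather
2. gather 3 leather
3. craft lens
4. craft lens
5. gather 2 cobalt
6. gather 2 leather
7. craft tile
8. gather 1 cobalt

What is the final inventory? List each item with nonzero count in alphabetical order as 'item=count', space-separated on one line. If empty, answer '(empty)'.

Answer: cobalt=2 leather=5 tile=3

Derivation:
After 1 (gather 9 leather): leather=9
After 2 (gather 3 leather): leather=12
After 3 (craft lens): leather=8 lens=2
After 4 (craft lens): leather=4 lens=4
After 5 (gather 2 cobalt): cobalt=2 leather=4 lens=4
After 6 (gather 2 leather): cobalt=2 leather=6 lens=4
After 7 (craft tile): cobalt=1 leather=5 tile=3
After 8 (gather 1 cobalt): cobalt=2 leather=5 tile=3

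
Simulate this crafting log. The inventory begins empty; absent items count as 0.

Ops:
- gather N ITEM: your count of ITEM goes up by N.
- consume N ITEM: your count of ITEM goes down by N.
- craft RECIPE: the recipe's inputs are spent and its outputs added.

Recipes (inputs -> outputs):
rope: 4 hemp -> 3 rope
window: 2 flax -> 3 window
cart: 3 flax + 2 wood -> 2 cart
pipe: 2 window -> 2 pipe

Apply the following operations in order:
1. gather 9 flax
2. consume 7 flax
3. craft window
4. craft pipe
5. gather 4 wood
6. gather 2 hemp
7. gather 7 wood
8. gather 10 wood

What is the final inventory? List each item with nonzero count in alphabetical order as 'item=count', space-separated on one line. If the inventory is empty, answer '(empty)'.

After 1 (gather 9 flax): flax=9
After 2 (consume 7 flax): flax=2
After 3 (craft window): window=3
After 4 (craft pipe): pipe=2 window=1
After 5 (gather 4 wood): pipe=2 window=1 wood=4
After 6 (gather 2 hemp): hemp=2 pipe=2 window=1 wood=4
After 7 (gather 7 wood): hemp=2 pipe=2 window=1 wood=11
After 8 (gather 10 wood): hemp=2 pipe=2 window=1 wood=21

Answer: hemp=2 pipe=2 window=1 wood=21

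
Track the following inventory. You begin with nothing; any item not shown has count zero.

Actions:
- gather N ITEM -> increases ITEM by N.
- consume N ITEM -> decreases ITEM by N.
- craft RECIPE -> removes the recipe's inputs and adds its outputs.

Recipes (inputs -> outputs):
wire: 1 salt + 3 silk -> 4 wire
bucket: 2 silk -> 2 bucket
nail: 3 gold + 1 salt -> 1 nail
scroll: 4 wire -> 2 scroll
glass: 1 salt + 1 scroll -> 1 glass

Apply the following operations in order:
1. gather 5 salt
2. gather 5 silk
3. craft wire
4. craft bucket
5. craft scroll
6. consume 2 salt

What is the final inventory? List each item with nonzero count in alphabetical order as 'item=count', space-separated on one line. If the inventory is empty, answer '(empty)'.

Answer: bucket=2 salt=2 scroll=2

Derivation:
After 1 (gather 5 salt): salt=5
After 2 (gather 5 silk): salt=5 silk=5
After 3 (craft wire): salt=4 silk=2 wire=4
After 4 (craft bucket): bucket=2 salt=4 wire=4
After 5 (craft scroll): bucket=2 salt=4 scroll=2
After 6 (consume 2 salt): bucket=2 salt=2 scroll=2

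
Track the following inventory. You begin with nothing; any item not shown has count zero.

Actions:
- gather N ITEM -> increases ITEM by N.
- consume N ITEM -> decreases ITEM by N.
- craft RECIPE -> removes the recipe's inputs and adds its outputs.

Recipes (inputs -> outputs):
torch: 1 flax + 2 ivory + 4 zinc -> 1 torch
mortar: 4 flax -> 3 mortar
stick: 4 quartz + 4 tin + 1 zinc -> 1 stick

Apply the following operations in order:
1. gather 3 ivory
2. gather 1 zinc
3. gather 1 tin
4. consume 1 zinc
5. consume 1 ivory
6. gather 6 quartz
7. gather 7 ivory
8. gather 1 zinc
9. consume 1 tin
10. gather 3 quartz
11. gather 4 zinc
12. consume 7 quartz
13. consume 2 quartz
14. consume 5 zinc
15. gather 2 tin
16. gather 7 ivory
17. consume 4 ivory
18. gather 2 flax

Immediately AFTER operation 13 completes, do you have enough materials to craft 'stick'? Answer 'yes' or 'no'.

Answer: no

Derivation:
After 1 (gather 3 ivory): ivory=3
After 2 (gather 1 zinc): ivory=3 zinc=1
After 3 (gather 1 tin): ivory=3 tin=1 zinc=1
After 4 (consume 1 zinc): ivory=3 tin=1
After 5 (consume 1 ivory): ivory=2 tin=1
After 6 (gather 6 quartz): ivory=2 quartz=6 tin=1
After 7 (gather 7 ivory): ivory=9 quartz=6 tin=1
After 8 (gather 1 zinc): ivory=9 quartz=6 tin=1 zinc=1
After 9 (consume 1 tin): ivory=9 quartz=6 zinc=1
After 10 (gather 3 quartz): ivory=9 quartz=9 zinc=1
After 11 (gather 4 zinc): ivory=9 quartz=9 zinc=5
After 12 (consume 7 quartz): ivory=9 quartz=2 zinc=5
After 13 (consume 2 quartz): ivory=9 zinc=5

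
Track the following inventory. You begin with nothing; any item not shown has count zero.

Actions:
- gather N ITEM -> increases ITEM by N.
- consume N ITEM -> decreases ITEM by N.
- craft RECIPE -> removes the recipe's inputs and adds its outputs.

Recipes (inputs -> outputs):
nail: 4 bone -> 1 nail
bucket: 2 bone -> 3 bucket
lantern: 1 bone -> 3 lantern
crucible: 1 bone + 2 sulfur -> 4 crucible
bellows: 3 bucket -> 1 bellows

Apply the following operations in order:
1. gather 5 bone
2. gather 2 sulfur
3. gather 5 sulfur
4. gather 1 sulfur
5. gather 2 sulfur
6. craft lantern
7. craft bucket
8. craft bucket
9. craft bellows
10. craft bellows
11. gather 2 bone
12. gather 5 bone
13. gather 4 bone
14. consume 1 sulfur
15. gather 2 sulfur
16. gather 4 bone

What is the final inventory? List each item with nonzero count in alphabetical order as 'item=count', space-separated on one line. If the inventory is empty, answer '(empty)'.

After 1 (gather 5 bone): bone=5
After 2 (gather 2 sulfur): bone=5 sulfur=2
After 3 (gather 5 sulfur): bone=5 sulfur=7
After 4 (gather 1 sulfur): bone=5 sulfur=8
After 5 (gather 2 sulfur): bone=5 sulfur=10
After 6 (craft lantern): bone=4 lantern=3 sulfur=10
After 7 (craft bucket): bone=2 bucket=3 lantern=3 sulfur=10
After 8 (craft bucket): bucket=6 lantern=3 sulfur=10
After 9 (craft bellows): bellows=1 bucket=3 lantern=3 sulfur=10
After 10 (craft bellows): bellows=2 lantern=3 sulfur=10
After 11 (gather 2 bone): bellows=2 bone=2 lantern=3 sulfur=10
After 12 (gather 5 bone): bellows=2 bone=7 lantern=3 sulfur=10
After 13 (gather 4 bone): bellows=2 bone=11 lantern=3 sulfur=10
After 14 (consume 1 sulfur): bellows=2 bone=11 lantern=3 sulfur=9
After 15 (gather 2 sulfur): bellows=2 bone=11 lantern=3 sulfur=11
After 16 (gather 4 bone): bellows=2 bone=15 lantern=3 sulfur=11

Answer: bellows=2 bone=15 lantern=3 sulfur=11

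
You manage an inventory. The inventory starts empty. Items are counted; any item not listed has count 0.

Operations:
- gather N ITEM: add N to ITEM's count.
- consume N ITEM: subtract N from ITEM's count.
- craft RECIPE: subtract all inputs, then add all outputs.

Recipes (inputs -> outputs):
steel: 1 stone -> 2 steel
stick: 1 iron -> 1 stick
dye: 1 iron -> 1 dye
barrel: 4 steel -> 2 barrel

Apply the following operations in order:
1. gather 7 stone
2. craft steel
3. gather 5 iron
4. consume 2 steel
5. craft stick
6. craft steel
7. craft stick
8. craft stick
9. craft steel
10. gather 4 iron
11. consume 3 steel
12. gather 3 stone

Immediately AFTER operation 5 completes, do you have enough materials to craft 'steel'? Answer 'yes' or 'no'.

Answer: yes

Derivation:
After 1 (gather 7 stone): stone=7
After 2 (craft steel): steel=2 stone=6
After 3 (gather 5 iron): iron=5 steel=2 stone=6
After 4 (consume 2 steel): iron=5 stone=6
After 5 (craft stick): iron=4 stick=1 stone=6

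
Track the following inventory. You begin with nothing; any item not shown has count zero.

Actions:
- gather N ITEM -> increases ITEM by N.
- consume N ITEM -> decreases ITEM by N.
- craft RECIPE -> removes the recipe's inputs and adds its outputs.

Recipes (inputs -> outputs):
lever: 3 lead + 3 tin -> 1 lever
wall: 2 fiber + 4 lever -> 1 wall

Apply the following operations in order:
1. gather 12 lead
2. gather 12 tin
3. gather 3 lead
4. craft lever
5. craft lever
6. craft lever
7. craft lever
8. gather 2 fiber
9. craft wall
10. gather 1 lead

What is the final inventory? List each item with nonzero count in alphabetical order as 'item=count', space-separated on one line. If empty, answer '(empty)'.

After 1 (gather 12 lead): lead=12
After 2 (gather 12 tin): lead=12 tin=12
After 3 (gather 3 lead): lead=15 tin=12
After 4 (craft lever): lead=12 lever=1 tin=9
After 5 (craft lever): lead=9 lever=2 tin=6
After 6 (craft lever): lead=6 lever=3 tin=3
After 7 (craft lever): lead=3 lever=4
After 8 (gather 2 fiber): fiber=2 lead=3 lever=4
After 9 (craft wall): lead=3 wall=1
After 10 (gather 1 lead): lead=4 wall=1

Answer: lead=4 wall=1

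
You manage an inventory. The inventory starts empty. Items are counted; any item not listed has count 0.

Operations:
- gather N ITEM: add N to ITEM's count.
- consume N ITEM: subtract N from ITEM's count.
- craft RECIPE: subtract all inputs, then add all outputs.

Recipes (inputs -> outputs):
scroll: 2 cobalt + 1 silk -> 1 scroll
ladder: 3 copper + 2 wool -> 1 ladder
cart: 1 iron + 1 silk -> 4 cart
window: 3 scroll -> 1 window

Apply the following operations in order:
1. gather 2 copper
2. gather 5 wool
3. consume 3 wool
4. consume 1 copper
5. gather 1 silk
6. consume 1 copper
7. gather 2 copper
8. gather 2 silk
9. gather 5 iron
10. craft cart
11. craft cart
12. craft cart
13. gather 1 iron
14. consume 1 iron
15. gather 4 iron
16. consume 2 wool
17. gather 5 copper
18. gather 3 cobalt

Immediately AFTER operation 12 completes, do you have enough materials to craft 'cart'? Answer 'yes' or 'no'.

Answer: no

Derivation:
After 1 (gather 2 copper): copper=2
After 2 (gather 5 wool): copper=2 wool=5
After 3 (consume 3 wool): copper=2 wool=2
After 4 (consume 1 copper): copper=1 wool=2
After 5 (gather 1 silk): copper=1 silk=1 wool=2
After 6 (consume 1 copper): silk=1 wool=2
After 7 (gather 2 copper): copper=2 silk=1 wool=2
After 8 (gather 2 silk): copper=2 silk=3 wool=2
After 9 (gather 5 iron): copper=2 iron=5 silk=3 wool=2
After 10 (craft cart): cart=4 copper=2 iron=4 silk=2 wool=2
After 11 (craft cart): cart=8 copper=2 iron=3 silk=1 wool=2
After 12 (craft cart): cart=12 copper=2 iron=2 wool=2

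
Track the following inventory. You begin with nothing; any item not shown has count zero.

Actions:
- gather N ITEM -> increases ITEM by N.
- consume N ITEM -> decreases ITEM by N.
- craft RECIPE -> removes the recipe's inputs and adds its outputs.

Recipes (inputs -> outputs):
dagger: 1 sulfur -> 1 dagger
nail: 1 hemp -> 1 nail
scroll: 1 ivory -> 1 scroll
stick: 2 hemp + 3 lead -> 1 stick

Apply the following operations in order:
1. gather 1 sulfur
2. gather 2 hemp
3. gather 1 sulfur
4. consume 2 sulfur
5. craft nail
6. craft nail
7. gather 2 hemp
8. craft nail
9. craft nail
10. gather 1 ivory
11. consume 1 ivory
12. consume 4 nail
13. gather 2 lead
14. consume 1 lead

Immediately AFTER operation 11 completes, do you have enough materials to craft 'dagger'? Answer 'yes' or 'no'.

After 1 (gather 1 sulfur): sulfur=1
After 2 (gather 2 hemp): hemp=2 sulfur=1
After 3 (gather 1 sulfur): hemp=2 sulfur=2
After 4 (consume 2 sulfur): hemp=2
After 5 (craft nail): hemp=1 nail=1
After 6 (craft nail): nail=2
After 7 (gather 2 hemp): hemp=2 nail=2
After 8 (craft nail): hemp=1 nail=3
After 9 (craft nail): nail=4
After 10 (gather 1 ivory): ivory=1 nail=4
After 11 (consume 1 ivory): nail=4

Answer: no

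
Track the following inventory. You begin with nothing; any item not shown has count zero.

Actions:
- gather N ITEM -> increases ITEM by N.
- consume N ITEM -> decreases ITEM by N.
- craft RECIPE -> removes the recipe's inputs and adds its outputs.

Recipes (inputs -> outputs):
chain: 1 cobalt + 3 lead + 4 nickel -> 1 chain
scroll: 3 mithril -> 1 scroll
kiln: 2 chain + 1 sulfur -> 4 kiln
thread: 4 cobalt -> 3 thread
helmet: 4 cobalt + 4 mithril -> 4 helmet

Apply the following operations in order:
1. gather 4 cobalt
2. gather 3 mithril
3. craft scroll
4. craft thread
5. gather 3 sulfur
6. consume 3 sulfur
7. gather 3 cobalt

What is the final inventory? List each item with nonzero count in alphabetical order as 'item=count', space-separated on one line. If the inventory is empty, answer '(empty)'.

After 1 (gather 4 cobalt): cobalt=4
After 2 (gather 3 mithril): cobalt=4 mithril=3
After 3 (craft scroll): cobalt=4 scroll=1
After 4 (craft thread): scroll=1 thread=3
After 5 (gather 3 sulfur): scroll=1 sulfur=3 thread=3
After 6 (consume 3 sulfur): scroll=1 thread=3
After 7 (gather 3 cobalt): cobalt=3 scroll=1 thread=3

Answer: cobalt=3 scroll=1 thread=3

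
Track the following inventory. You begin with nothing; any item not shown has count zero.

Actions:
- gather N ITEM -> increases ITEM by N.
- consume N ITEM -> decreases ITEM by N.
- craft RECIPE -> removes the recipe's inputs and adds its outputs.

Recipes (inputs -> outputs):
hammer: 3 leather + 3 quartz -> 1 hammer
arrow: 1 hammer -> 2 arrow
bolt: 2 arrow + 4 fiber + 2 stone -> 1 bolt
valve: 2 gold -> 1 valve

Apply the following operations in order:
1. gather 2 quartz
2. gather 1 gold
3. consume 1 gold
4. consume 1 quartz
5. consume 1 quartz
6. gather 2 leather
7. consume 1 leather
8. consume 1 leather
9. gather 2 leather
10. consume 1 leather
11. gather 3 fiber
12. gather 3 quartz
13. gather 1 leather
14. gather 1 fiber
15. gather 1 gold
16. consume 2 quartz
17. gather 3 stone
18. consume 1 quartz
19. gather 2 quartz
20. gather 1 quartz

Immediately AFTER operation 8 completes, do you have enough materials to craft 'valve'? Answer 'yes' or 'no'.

After 1 (gather 2 quartz): quartz=2
After 2 (gather 1 gold): gold=1 quartz=2
After 3 (consume 1 gold): quartz=2
After 4 (consume 1 quartz): quartz=1
After 5 (consume 1 quartz): (empty)
After 6 (gather 2 leather): leather=2
After 7 (consume 1 leather): leather=1
After 8 (consume 1 leather): (empty)

Answer: no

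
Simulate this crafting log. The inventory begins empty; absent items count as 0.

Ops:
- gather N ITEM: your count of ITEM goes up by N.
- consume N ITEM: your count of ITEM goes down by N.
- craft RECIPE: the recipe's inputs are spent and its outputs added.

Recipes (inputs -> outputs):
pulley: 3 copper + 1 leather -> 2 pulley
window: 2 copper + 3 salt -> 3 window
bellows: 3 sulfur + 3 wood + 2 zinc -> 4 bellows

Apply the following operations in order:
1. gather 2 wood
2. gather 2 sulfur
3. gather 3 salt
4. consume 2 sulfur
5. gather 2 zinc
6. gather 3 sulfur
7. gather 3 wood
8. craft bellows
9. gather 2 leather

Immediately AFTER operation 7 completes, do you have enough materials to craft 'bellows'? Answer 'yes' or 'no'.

After 1 (gather 2 wood): wood=2
After 2 (gather 2 sulfur): sulfur=2 wood=2
After 3 (gather 3 salt): salt=3 sulfur=2 wood=2
After 4 (consume 2 sulfur): salt=3 wood=2
After 5 (gather 2 zinc): salt=3 wood=2 zinc=2
After 6 (gather 3 sulfur): salt=3 sulfur=3 wood=2 zinc=2
After 7 (gather 3 wood): salt=3 sulfur=3 wood=5 zinc=2

Answer: yes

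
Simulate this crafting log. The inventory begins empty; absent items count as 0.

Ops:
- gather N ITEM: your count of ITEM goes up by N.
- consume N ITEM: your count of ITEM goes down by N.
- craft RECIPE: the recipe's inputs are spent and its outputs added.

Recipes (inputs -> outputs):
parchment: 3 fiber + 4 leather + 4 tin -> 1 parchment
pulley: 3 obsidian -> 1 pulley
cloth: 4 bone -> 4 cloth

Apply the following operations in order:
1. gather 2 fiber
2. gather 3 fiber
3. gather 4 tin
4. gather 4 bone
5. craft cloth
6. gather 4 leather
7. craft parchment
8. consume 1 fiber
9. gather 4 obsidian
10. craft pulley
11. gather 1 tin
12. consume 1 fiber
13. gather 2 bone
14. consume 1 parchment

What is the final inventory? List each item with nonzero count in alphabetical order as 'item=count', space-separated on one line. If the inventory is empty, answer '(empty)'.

After 1 (gather 2 fiber): fiber=2
After 2 (gather 3 fiber): fiber=5
After 3 (gather 4 tin): fiber=5 tin=4
After 4 (gather 4 bone): bone=4 fiber=5 tin=4
After 5 (craft cloth): cloth=4 fiber=5 tin=4
After 6 (gather 4 leather): cloth=4 fiber=5 leather=4 tin=4
After 7 (craft parchment): cloth=4 fiber=2 parchment=1
After 8 (consume 1 fiber): cloth=4 fiber=1 parchment=1
After 9 (gather 4 obsidian): cloth=4 fiber=1 obsidian=4 parchment=1
After 10 (craft pulley): cloth=4 fiber=1 obsidian=1 parchment=1 pulley=1
After 11 (gather 1 tin): cloth=4 fiber=1 obsidian=1 parchment=1 pulley=1 tin=1
After 12 (consume 1 fiber): cloth=4 obsidian=1 parchment=1 pulley=1 tin=1
After 13 (gather 2 bone): bone=2 cloth=4 obsidian=1 parchment=1 pulley=1 tin=1
After 14 (consume 1 parchment): bone=2 cloth=4 obsidian=1 pulley=1 tin=1

Answer: bone=2 cloth=4 obsidian=1 pulley=1 tin=1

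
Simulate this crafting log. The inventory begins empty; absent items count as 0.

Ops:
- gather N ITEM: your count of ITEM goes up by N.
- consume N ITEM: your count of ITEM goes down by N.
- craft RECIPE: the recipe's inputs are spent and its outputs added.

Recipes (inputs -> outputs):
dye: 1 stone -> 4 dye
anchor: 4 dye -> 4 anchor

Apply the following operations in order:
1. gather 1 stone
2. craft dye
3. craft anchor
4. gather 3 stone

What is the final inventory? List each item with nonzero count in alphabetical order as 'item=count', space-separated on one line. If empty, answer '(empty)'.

After 1 (gather 1 stone): stone=1
After 2 (craft dye): dye=4
After 3 (craft anchor): anchor=4
After 4 (gather 3 stone): anchor=4 stone=3

Answer: anchor=4 stone=3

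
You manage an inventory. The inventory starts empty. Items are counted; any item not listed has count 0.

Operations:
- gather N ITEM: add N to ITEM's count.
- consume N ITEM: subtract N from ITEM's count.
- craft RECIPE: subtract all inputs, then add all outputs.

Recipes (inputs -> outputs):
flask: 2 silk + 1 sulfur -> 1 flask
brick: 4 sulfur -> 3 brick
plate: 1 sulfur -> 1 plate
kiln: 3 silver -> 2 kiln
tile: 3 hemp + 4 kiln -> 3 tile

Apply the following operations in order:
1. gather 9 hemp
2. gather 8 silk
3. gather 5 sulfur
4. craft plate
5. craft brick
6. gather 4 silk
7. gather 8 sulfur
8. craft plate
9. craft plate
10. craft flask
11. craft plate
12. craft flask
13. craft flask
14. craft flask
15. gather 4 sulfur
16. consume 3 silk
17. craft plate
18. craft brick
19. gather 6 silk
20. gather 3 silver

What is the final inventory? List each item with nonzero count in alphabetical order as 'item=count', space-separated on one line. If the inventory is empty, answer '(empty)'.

After 1 (gather 9 hemp): hemp=9
After 2 (gather 8 silk): hemp=9 silk=8
After 3 (gather 5 sulfur): hemp=9 silk=8 sulfur=5
After 4 (craft plate): hemp=9 plate=1 silk=8 sulfur=4
After 5 (craft brick): brick=3 hemp=9 plate=1 silk=8
After 6 (gather 4 silk): brick=3 hemp=9 plate=1 silk=12
After 7 (gather 8 sulfur): brick=3 hemp=9 plate=1 silk=12 sulfur=8
After 8 (craft plate): brick=3 hemp=9 plate=2 silk=12 sulfur=7
After 9 (craft plate): brick=3 hemp=9 plate=3 silk=12 sulfur=6
After 10 (craft flask): brick=3 flask=1 hemp=9 plate=3 silk=10 sulfur=5
After 11 (craft plate): brick=3 flask=1 hemp=9 plate=4 silk=10 sulfur=4
After 12 (craft flask): brick=3 flask=2 hemp=9 plate=4 silk=8 sulfur=3
After 13 (craft flask): brick=3 flask=3 hemp=9 plate=4 silk=6 sulfur=2
After 14 (craft flask): brick=3 flask=4 hemp=9 plate=4 silk=4 sulfur=1
After 15 (gather 4 sulfur): brick=3 flask=4 hemp=9 plate=4 silk=4 sulfur=5
After 16 (consume 3 silk): brick=3 flask=4 hemp=9 plate=4 silk=1 sulfur=5
After 17 (craft plate): brick=3 flask=4 hemp=9 plate=5 silk=1 sulfur=4
After 18 (craft brick): brick=6 flask=4 hemp=9 plate=5 silk=1
After 19 (gather 6 silk): brick=6 flask=4 hemp=9 plate=5 silk=7
After 20 (gather 3 silver): brick=6 flask=4 hemp=9 plate=5 silk=7 silver=3

Answer: brick=6 flask=4 hemp=9 plate=5 silk=7 silver=3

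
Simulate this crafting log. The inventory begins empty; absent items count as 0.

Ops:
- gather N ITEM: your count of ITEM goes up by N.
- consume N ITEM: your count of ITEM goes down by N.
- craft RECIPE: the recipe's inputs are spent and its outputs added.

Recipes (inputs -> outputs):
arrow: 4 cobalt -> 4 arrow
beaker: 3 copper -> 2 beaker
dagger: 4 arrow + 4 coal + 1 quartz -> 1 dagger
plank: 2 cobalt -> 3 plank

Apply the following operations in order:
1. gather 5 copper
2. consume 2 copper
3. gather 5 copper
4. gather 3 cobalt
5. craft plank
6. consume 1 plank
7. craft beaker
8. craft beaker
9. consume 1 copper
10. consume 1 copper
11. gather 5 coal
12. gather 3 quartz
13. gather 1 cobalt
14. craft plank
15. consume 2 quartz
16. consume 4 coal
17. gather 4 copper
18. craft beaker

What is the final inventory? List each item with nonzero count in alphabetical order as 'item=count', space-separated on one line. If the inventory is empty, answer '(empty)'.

Answer: beaker=6 coal=1 copper=1 plank=5 quartz=1

Derivation:
After 1 (gather 5 copper): copper=5
After 2 (consume 2 copper): copper=3
After 3 (gather 5 copper): copper=8
After 4 (gather 3 cobalt): cobalt=3 copper=8
After 5 (craft plank): cobalt=1 copper=8 plank=3
After 6 (consume 1 plank): cobalt=1 copper=8 plank=2
After 7 (craft beaker): beaker=2 cobalt=1 copper=5 plank=2
After 8 (craft beaker): beaker=4 cobalt=1 copper=2 plank=2
After 9 (consume 1 copper): beaker=4 cobalt=1 copper=1 plank=2
After 10 (consume 1 copper): beaker=4 cobalt=1 plank=2
After 11 (gather 5 coal): beaker=4 coal=5 cobalt=1 plank=2
After 12 (gather 3 quartz): beaker=4 coal=5 cobalt=1 plank=2 quartz=3
After 13 (gather 1 cobalt): beaker=4 coal=5 cobalt=2 plank=2 quartz=3
After 14 (craft plank): beaker=4 coal=5 plank=5 quartz=3
After 15 (consume 2 quartz): beaker=4 coal=5 plank=5 quartz=1
After 16 (consume 4 coal): beaker=4 coal=1 plank=5 quartz=1
After 17 (gather 4 copper): beaker=4 coal=1 copper=4 plank=5 quartz=1
After 18 (craft beaker): beaker=6 coal=1 copper=1 plank=5 quartz=1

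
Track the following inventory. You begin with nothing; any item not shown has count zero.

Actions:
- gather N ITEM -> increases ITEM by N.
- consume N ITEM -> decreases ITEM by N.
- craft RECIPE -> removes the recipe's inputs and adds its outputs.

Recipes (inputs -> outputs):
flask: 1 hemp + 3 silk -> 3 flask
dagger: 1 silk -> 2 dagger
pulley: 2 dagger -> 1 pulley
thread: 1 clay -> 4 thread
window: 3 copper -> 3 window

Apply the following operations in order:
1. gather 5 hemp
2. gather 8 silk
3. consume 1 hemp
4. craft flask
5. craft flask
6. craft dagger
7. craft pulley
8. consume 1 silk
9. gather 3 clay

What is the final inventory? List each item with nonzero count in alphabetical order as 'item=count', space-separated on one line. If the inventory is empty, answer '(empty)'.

Answer: clay=3 flask=6 hemp=2 pulley=1

Derivation:
After 1 (gather 5 hemp): hemp=5
After 2 (gather 8 silk): hemp=5 silk=8
After 3 (consume 1 hemp): hemp=4 silk=8
After 4 (craft flask): flask=3 hemp=3 silk=5
After 5 (craft flask): flask=6 hemp=2 silk=2
After 6 (craft dagger): dagger=2 flask=6 hemp=2 silk=1
After 7 (craft pulley): flask=6 hemp=2 pulley=1 silk=1
After 8 (consume 1 silk): flask=6 hemp=2 pulley=1
After 9 (gather 3 clay): clay=3 flask=6 hemp=2 pulley=1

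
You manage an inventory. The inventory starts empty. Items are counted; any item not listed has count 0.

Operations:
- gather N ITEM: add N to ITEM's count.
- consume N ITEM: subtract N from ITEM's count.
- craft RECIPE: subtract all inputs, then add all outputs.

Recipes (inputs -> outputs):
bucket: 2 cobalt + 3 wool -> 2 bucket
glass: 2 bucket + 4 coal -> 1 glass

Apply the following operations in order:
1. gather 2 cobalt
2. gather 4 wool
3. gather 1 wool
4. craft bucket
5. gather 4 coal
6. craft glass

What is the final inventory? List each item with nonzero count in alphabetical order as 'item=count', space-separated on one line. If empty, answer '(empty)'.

After 1 (gather 2 cobalt): cobalt=2
After 2 (gather 4 wool): cobalt=2 wool=4
After 3 (gather 1 wool): cobalt=2 wool=5
After 4 (craft bucket): bucket=2 wool=2
After 5 (gather 4 coal): bucket=2 coal=4 wool=2
After 6 (craft glass): glass=1 wool=2

Answer: glass=1 wool=2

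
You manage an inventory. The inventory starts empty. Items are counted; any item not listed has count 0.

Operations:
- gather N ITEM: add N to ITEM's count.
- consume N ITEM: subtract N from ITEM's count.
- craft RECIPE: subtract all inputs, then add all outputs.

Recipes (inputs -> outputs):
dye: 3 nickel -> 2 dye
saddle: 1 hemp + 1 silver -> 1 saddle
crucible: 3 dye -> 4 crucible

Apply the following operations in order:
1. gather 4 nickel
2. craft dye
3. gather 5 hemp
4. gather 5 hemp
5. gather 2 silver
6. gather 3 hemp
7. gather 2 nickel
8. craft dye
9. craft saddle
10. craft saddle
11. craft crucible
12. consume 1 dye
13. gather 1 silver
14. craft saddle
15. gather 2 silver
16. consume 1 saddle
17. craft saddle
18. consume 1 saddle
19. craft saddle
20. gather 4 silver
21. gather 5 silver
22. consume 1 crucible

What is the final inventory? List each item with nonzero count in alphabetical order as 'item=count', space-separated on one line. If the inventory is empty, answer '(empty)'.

After 1 (gather 4 nickel): nickel=4
After 2 (craft dye): dye=2 nickel=1
After 3 (gather 5 hemp): dye=2 hemp=5 nickel=1
After 4 (gather 5 hemp): dye=2 hemp=10 nickel=1
After 5 (gather 2 silver): dye=2 hemp=10 nickel=1 silver=2
After 6 (gather 3 hemp): dye=2 hemp=13 nickel=1 silver=2
After 7 (gather 2 nickel): dye=2 hemp=13 nickel=3 silver=2
After 8 (craft dye): dye=4 hemp=13 silver=2
After 9 (craft saddle): dye=4 hemp=12 saddle=1 silver=1
After 10 (craft saddle): dye=4 hemp=11 saddle=2
After 11 (craft crucible): crucible=4 dye=1 hemp=11 saddle=2
After 12 (consume 1 dye): crucible=4 hemp=11 saddle=2
After 13 (gather 1 silver): crucible=4 hemp=11 saddle=2 silver=1
After 14 (craft saddle): crucible=4 hemp=10 saddle=3
After 15 (gather 2 silver): crucible=4 hemp=10 saddle=3 silver=2
After 16 (consume 1 saddle): crucible=4 hemp=10 saddle=2 silver=2
After 17 (craft saddle): crucible=4 hemp=9 saddle=3 silver=1
After 18 (consume 1 saddle): crucible=4 hemp=9 saddle=2 silver=1
After 19 (craft saddle): crucible=4 hemp=8 saddle=3
After 20 (gather 4 silver): crucible=4 hemp=8 saddle=3 silver=4
After 21 (gather 5 silver): crucible=4 hemp=8 saddle=3 silver=9
After 22 (consume 1 crucible): crucible=3 hemp=8 saddle=3 silver=9

Answer: crucible=3 hemp=8 saddle=3 silver=9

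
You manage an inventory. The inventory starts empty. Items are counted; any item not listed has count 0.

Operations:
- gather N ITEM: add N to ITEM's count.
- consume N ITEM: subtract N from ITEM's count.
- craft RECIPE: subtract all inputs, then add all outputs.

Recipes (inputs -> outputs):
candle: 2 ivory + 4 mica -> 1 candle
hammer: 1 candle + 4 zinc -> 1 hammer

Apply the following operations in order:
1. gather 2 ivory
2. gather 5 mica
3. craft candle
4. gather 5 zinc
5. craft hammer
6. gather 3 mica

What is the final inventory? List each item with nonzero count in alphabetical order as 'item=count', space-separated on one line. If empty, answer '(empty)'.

Answer: hammer=1 mica=4 zinc=1

Derivation:
After 1 (gather 2 ivory): ivory=2
After 2 (gather 5 mica): ivory=2 mica=5
After 3 (craft candle): candle=1 mica=1
After 4 (gather 5 zinc): candle=1 mica=1 zinc=5
After 5 (craft hammer): hammer=1 mica=1 zinc=1
After 6 (gather 3 mica): hammer=1 mica=4 zinc=1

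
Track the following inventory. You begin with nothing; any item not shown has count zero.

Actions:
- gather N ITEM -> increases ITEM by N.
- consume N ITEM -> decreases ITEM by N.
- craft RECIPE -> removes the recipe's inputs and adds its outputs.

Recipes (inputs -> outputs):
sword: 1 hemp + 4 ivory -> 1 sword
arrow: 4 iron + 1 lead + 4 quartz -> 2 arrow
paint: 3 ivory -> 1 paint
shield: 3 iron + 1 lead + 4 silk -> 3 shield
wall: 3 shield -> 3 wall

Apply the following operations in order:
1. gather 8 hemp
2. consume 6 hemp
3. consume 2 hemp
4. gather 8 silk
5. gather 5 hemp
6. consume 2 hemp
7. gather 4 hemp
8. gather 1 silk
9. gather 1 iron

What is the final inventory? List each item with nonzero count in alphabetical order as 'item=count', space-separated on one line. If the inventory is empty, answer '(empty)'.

After 1 (gather 8 hemp): hemp=8
After 2 (consume 6 hemp): hemp=2
After 3 (consume 2 hemp): (empty)
After 4 (gather 8 silk): silk=8
After 5 (gather 5 hemp): hemp=5 silk=8
After 6 (consume 2 hemp): hemp=3 silk=8
After 7 (gather 4 hemp): hemp=7 silk=8
After 8 (gather 1 silk): hemp=7 silk=9
After 9 (gather 1 iron): hemp=7 iron=1 silk=9

Answer: hemp=7 iron=1 silk=9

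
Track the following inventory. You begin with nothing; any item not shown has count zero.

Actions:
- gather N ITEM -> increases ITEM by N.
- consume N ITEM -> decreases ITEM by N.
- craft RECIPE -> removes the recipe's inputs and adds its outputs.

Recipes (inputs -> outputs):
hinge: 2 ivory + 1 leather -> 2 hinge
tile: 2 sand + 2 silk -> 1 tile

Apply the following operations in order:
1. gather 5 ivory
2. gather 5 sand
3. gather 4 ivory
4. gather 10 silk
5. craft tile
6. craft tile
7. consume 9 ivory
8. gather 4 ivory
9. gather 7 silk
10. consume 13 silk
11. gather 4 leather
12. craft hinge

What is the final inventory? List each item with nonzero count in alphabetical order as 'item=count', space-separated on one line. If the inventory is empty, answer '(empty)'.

After 1 (gather 5 ivory): ivory=5
After 2 (gather 5 sand): ivory=5 sand=5
After 3 (gather 4 ivory): ivory=9 sand=5
After 4 (gather 10 silk): ivory=9 sand=5 silk=10
After 5 (craft tile): ivory=9 sand=3 silk=8 tile=1
After 6 (craft tile): ivory=9 sand=1 silk=6 tile=2
After 7 (consume 9 ivory): sand=1 silk=6 tile=2
After 8 (gather 4 ivory): ivory=4 sand=1 silk=6 tile=2
After 9 (gather 7 silk): ivory=4 sand=1 silk=13 tile=2
After 10 (consume 13 silk): ivory=4 sand=1 tile=2
After 11 (gather 4 leather): ivory=4 leather=4 sand=1 tile=2
After 12 (craft hinge): hinge=2 ivory=2 leather=3 sand=1 tile=2

Answer: hinge=2 ivory=2 leather=3 sand=1 tile=2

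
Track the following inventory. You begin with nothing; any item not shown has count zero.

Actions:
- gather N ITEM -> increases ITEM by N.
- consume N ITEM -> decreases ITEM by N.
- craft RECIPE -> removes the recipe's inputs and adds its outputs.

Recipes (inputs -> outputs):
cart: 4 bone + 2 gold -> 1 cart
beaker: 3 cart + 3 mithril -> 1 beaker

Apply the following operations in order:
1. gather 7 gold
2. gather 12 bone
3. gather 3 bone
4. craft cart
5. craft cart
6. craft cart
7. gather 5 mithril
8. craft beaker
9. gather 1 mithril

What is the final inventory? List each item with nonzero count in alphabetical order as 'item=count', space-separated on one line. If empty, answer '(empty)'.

After 1 (gather 7 gold): gold=7
After 2 (gather 12 bone): bone=12 gold=7
After 3 (gather 3 bone): bone=15 gold=7
After 4 (craft cart): bone=11 cart=1 gold=5
After 5 (craft cart): bone=7 cart=2 gold=3
After 6 (craft cart): bone=3 cart=3 gold=1
After 7 (gather 5 mithril): bone=3 cart=3 gold=1 mithril=5
After 8 (craft beaker): beaker=1 bone=3 gold=1 mithril=2
After 9 (gather 1 mithril): beaker=1 bone=3 gold=1 mithril=3

Answer: beaker=1 bone=3 gold=1 mithril=3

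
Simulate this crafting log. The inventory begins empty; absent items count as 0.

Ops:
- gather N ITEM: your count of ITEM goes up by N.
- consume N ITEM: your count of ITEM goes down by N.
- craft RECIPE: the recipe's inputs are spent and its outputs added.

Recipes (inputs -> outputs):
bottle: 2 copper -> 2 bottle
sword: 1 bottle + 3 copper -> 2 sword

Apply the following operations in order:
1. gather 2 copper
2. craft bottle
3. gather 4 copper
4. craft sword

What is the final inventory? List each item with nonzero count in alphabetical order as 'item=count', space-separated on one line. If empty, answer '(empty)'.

Answer: bottle=1 copper=1 sword=2

Derivation:
After 1 (gather 2 copper): copper=2
After 2 (craft bottle): bottle=2
After 3 (gather 4 copper): bottle=2 copper=4
After 4 (craft sword): bottle=1 copper=1 sword=2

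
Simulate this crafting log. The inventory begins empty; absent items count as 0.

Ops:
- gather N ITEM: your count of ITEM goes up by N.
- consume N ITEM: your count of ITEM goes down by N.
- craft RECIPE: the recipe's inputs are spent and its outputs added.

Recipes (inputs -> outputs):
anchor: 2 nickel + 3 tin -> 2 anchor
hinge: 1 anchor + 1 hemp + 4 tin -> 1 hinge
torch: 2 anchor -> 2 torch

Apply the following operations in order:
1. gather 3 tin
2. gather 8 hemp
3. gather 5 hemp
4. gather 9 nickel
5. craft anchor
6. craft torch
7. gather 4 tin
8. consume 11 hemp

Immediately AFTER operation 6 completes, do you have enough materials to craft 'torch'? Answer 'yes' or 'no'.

After 1 (gather 3 tin): tin=3
After 2 (gather 8 hemp): hemp=8 tin=3
After 3 (gather 5 hemp): hemp=13 tin=3
After 4 (gather 9 nickel): hemp=13 nickel=9 tin=3
After 5 (craft anchor): anchor=2 hemp=13 nickel=7
After 6 (craft torch): hemp=13 nickel=7 torch=2

Answer: no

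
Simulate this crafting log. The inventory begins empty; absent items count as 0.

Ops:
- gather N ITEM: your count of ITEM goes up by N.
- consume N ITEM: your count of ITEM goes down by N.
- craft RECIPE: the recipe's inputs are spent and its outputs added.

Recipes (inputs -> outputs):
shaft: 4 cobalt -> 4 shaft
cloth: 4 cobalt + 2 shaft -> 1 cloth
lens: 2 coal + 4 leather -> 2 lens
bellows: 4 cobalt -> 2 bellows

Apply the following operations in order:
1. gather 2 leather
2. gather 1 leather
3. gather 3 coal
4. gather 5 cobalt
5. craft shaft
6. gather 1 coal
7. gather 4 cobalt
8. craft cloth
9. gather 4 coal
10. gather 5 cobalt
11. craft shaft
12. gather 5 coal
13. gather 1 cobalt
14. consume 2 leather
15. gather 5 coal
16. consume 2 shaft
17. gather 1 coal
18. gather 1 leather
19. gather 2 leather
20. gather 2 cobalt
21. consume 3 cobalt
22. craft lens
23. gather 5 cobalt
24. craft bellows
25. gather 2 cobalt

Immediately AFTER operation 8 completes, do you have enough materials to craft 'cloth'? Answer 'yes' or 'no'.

Answer: no

Derivation:
After 1 (gather 2 leather): leather=2
After 2 (gather 1 leather): leather=3
After 3 (gather 3 coal): coal=3 leather=3
After 4 (gather 5 cobalt): coal=3 cobalt=5 leather=3
After 5 (craft shaft): coal=3 cobalt=1 leather=3 shaft=4
After 6 (gather 1 coal): coal=4 cobalt=1 leather=3 shaft=4
After 7 (gather 4 cobalt): coal=4 cobalt=5 leather=3 shaft=4
After 8 (craft cloth): cloth=1 coal=4 cobalt=1 leather=3 shaft=2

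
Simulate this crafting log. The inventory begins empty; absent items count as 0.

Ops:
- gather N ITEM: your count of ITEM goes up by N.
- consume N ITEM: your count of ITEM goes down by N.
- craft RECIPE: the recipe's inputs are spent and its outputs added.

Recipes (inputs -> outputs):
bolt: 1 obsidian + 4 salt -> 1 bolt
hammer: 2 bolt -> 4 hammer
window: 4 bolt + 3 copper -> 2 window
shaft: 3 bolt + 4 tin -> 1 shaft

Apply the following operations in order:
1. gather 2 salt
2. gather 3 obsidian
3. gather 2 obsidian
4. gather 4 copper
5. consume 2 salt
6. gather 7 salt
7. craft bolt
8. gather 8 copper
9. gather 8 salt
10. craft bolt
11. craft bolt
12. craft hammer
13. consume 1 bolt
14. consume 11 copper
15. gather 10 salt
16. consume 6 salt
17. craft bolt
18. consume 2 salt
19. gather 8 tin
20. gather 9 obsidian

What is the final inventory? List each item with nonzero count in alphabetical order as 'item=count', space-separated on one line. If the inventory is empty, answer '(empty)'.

Answer: bolt=1 copper=1 hammer=4 obsidian=10 salt=1 tin=8

Derivation:
After 1 (gather 2 salt): salt=2
After 2 (gather 3 obsidian): obsidian=3 salt=2
After 3 (gather 2 obsidian): obsidian=5 salt=2
After 4 (gather 4 copper): copper=4 obsidian=5 salt=2
After 5 (consume 2 salt): copper=4 obsidian=5
After 6 (gather 7 salt): copper=4 obsidian=5 salt=7
After 7 (craft bolt): bolt=1 copper=4 obsidian=4 salt=3
After 8 (gather 8 copper): bolt=1 copper=12 obsidian=4 salt=3
After 9 (gather 8 salt): bolt=1 copper=12 obsidian=4 salt=11
After 10 (craft bolt): bolt=2 copper=12 obsidian=3 salt=7
After 11 (craft bolt): bolt=3 copper=12 obsidian=2 salt=3
After 12 (craft hammer): bolt=1 copper=12 hammer=4 obsidian=2 salt=3
After 13 (consume 1 bolt): copper=12 hammer=4 obsidian=2 salt=3
After 14 (consume 11 copper): copper=1 hammer=4 obsidian=2 salt=3
After 15 (gather 10 salt): copper=1 hammer=4 obsidian=2 salt=13
After 16 (consume 6 salt): copper=1 hammer=4 obsidian=2 salt=7
After 17 (craft bolt): bolt=1 copper=1 hammer=4 obsidian=1 salt=3
After 18 (consume 2 salt): bolt=1 copper=1 hammer=4 obsidian=1 salt=1
After 19 (gather 8 tin): bolt=1 copper=1 hammer=4 obsidian=1 salt=1 tin=8
After 20 (gather 9 obsidian): bolt=1 copper=1 hammer=4 obsidian=10 salt=1 tin=8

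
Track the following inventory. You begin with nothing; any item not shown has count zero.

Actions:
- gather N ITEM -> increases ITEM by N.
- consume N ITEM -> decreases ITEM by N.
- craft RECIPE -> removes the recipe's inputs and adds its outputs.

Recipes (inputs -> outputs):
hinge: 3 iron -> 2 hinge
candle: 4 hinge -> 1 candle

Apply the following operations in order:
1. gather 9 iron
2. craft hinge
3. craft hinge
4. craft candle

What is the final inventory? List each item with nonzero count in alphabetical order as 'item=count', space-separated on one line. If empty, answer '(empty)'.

Answer: candle=1 iron=3

Derivation:
After 1 (gather 9 iron): iron=9
After 2 (craft hinge): hinge=2 iron=6
After 3 (craft hinge): hinge=4 iron=3
After 4 (craft candle): candle=1 iron=3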